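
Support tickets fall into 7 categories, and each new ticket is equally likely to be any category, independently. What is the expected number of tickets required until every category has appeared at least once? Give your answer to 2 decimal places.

Split into phases: going from k distinct to k+1 distinct takes on average 7/(7-k) tickets.
E[T] = 7/7 + 7/6 + 7/5 + ... + 7/2 + 7/1 = 7·H_{7}.
H_{7} = 2.593, so E[T] = 18.150.

18.15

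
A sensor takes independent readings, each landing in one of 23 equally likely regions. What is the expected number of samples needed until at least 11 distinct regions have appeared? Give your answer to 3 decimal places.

14.515

Going from k to k+1 distinct takes a geometric number of samples with mean 23/(23-k).
Sum over k = 0,...,10: E = 23/23 + 23/22 + 23/21 + ... + 23/14 + 23/13 = 14.5149.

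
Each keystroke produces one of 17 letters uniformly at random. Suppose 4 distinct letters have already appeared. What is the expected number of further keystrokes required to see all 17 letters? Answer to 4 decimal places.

The wait to go from k to k+1 distinct letters is geometric with mean 17/(17-k).
Sum over k = 4,...,16: E = 17/13 + 17/12 + 17/11 + ... + 17/2 + 17/1 = 54.06227.

54.0623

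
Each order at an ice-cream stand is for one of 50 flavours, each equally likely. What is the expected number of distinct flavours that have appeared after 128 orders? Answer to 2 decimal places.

46.23

For each flavour, P(seen in 128 orders) = 1 - (49/50)^128 = 0.925.
By linearity of expectation, E[distinct seen] = 50·(1 - (49/50)^128) = 46.234.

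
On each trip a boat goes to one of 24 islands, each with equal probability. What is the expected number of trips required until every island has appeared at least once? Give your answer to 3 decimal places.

Split into phases: going from k distinct to k+1 distinct takes on average 24/(24-k) trips.
E[T] = 24/24 + 24/23 + 24/22 + ... + 24/2 + 24/1 = 24·H_{24}.
H_{24} = 3.7760, so E[T] = 90.6230.

90.623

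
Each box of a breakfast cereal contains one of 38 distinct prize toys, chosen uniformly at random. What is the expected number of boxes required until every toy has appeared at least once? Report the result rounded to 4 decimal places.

The wait to go from k to k+1 distinct toys is geometric with mean 38/(38-k).
E[T] = 38/38 + 38/37 + 38/36 + ... + 38/2 + 38/1 = 38·H_{38}.
H_{38} = 4.22790, so E[T] = 160.66028.

160.6603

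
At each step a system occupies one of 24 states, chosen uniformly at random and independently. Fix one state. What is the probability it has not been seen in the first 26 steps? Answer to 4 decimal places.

Each step misses the fixed state with probability (24-1)/24 = 23/24, independently.
P(still missing after 26) = (23/24)^26 = 0.33070.

0.3307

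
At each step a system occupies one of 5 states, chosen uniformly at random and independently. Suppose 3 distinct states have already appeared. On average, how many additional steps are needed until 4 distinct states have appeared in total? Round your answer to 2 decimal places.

The wait to go from k to k+1 distinct states is geometric with mean 5/(5-k).
Only the k = 3 term is needed: E = 5/2 = 2.500.

2.50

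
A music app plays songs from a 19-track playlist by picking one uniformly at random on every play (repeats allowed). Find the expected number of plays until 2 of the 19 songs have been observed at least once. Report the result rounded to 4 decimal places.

Going from k to k+1 distinct takes a geometric number of plays with mean 19/(19-k).
Sum over k = 0,...,1: E = 19/19 + 19/18 = 2.05556.

2.0556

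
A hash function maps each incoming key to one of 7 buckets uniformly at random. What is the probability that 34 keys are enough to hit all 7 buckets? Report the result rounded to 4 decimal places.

0.9632

Let A_i be the event that bucket i is missing after 34 keys. By inclusion–exclusion on the A_i,
P(all seen) = Σ_{j=0}^{7} (-1)^j C(7,j)((7-j)/7)^34
= 1.00000 - 0.03706 + 0.00023 - 0.00000 + 0.00000 - 0.00000 + 0.00000 - 0.00000
= 0.96317.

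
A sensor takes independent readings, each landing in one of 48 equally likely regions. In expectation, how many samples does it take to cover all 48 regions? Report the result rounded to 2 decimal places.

The wait to go from k to k+1 distinct regions is geometric with mean 48/(48-k).
E[T] = 48/48 + 48/47 + 48/46 + ... + 48/2 + 48/1 = 48·H_{48}.
H_{48} = 4.459, so E[T] = 214.022.

214.02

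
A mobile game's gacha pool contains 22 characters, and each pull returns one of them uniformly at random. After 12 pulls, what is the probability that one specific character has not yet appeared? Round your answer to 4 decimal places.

Each pull misses the fixed character with probability (22-1)/22 = 21/22, independently.
P(still missing after 12) = (21/22)^12 = 0.57222.

0.5722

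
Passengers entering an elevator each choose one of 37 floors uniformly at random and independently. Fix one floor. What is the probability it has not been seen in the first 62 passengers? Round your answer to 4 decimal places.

Each passenger misses the fixed floor with probability (37-1)/37 = 36/37, independently.
P(still missing after 62) = (36/37)^62 = 0.18291.

0.1829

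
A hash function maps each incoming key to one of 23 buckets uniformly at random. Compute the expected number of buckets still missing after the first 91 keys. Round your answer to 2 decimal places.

For each bucket, P(unseen after 91) = (22/23)^91 = 0.018.
By linearity of expectation, E[unseen] = 23·(22/23)^91 = 0.403.

0.40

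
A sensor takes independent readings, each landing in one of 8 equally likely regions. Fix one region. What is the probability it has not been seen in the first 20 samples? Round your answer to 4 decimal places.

0.0692

On each sample the fixed region fails to appear with probability 7/8.
P(still missing after 20) = (7/8)^20 = 0.06921.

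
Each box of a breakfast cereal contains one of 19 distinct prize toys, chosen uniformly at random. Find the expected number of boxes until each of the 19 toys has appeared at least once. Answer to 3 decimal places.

Split into phases: going from k distinct to k+1 distinct takes on average 19/(19-k) boxes.
E[T] = 19/19 + 19/18 + 19/17 + ... + 19/2 + 19/1 = 19·H_{19}.
H_{19} = 3.5477, so E[T] = 67.4071.

67.407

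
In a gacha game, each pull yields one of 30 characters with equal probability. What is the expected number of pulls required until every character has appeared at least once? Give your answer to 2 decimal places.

119.85

Split into phases: going from k distinct to k+1 distinct takes on average 30/(30-k) pulls.
E[T] = 30/30 + 30/29 + 30/28 + ... + 30/2 + 30/1 = 30·H_{30}.
H_{30} = 3.995, so E[T] = 119.850.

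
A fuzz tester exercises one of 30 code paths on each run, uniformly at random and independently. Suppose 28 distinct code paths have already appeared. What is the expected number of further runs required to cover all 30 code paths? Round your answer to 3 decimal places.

45.000

From k distinct to k+1 distinct takes on average 30/(30-k) runs.
Sum over k = 28,...,29: E = 30/2 + 30/1 = 45.0000.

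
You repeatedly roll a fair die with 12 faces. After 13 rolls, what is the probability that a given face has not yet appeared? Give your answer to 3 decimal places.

0.323

Each roll misses the fixed face with probability (12-1)/12 = 11/12, independently.
P(still missing after 13) = (11/12)^13 = 0.3227.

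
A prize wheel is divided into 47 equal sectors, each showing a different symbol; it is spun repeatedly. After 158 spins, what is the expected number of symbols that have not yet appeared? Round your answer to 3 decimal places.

For each symbol, P(unseen after 158) = (46/47)^158 = 0.0334.
By linearity of expectation, E[unseen] = 47·(46/47)^158 = 1.5717.

1.572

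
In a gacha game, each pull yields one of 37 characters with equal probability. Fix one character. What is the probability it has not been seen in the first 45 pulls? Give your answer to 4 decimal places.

0.2914

Each pull misses the fixed character with probability (37-1)/37 = 36/37, independently.
P(still missing after 45) = (36/37)^45 = 0.29143.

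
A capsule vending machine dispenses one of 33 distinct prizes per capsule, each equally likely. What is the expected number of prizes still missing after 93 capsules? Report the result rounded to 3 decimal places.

1.887

For each prize, P(unseen after 93) = (32/33)^93 = 0.0572.
By linearity of expectation, E[unseen] = 33·(32/33)^93 = 1.8865.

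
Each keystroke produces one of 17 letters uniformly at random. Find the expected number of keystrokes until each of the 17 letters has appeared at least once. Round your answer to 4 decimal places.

Split into phases: going from k distinct to k+1 distinct takes on average 17/(17-k) keystrokes.
E[T] = 17/17 + 17/16 + 17/15 + ... + 17/2 + 17/1 = 17·H_{17}.
H_{17} = 3.43955, so E[T] = 58.47239.

58.4724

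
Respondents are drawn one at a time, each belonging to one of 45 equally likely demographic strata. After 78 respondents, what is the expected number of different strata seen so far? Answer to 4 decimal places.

37.2027

For each stratum, P(seen in 78 respondents) = 1 - (44/45)^78 = 0.82673.
By linearity of expectation, E[distinct seen] = 45·(1 - (44/45)^78) = 37.20268.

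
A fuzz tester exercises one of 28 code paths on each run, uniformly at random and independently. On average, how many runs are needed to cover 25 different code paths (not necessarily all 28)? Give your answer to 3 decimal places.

Going from k to k+1 distinct takes a geometric number of runs with mean 28/(28-k).
Sum over k = 0,...,24: E = 28/28 + 28/27 + 28/26 + ... + 28/5 + 28/4 = 58.6275.

58.627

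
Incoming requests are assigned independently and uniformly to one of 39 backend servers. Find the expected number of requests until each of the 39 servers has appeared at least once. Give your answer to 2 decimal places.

Split into phases: going from k distinct to k+1 distinct takes on average 39/(39-k) requests.
E[T] = 39/39 + 39/38 + 39/37 + ... + 39/2 + 39/1 = 39·H_{39}.
H_{39} = 4.254, so E[T] = 165.888.

165.89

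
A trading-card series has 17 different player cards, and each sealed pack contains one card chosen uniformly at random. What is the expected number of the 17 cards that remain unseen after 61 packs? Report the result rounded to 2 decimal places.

For each card, P(unseen after 61) = (16/17)^61 = 0.025.
By linearity of expectation, E[unseen] = 17·(16/17)^61 = 0.421.

0.42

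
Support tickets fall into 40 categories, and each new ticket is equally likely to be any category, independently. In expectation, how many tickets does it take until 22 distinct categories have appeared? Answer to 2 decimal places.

31.34

With k distinct categories already seen, the next new one arrives after an expected 40/(40-k) tickets.
Sum over k = 0,...,21: E = 40/40 + 40/39 + 40/38 + ... + 40/20 + 40/19 = 31.337.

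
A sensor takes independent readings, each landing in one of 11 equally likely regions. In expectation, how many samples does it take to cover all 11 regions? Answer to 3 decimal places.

33.219

Split into phases: going from k distinct to k+1 distinct takes on average 11/(11-k) samples.
E[T] = 11/11 + 11/10 + 11/9 + ... + 11/2 + 11/1 = 11·H_{11}.
H_{11} = 3.0199, so E[T] = 33.2187.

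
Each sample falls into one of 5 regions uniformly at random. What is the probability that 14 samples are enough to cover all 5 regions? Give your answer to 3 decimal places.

0.788

By inclusion–exclusion over which regions are missing,
P(all seen) = Σ_{j=0}^{5} (-1)^j C(5,j)((5-j)/5)^14
= 1.0000 - 0.2199 + 0.0078 - 0.0000 + 0.0000 - 0.0000
= 0.7879.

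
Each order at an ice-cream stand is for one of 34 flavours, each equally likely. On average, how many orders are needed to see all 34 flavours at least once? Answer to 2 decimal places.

140.02

The wait to go from k to k+1 distinct flavours is geometric with mean 34/(34-k).
E[T] = 34/34 + 34/33 + 34/32 + ... + 34/2 + 34/1 = 34·H_{34}.
H_{34} = 4.118, so E[T] = 140.019.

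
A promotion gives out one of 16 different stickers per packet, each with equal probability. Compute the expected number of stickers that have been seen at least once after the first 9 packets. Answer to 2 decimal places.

7.05

For each sticker, P(seen in 9 packets) = 1 - (15/16)^9 = 0.441.
By linearity of expectation, E[distinct seen] = 16·(1 - (15/16)^9) = 7.049.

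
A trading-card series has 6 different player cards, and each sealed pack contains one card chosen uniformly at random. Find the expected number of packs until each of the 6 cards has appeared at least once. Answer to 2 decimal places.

14.70

After k distinct cards have appeared, the next pack gives a new one with probability (6-k)/6, so the expected wait for the (k+1)-th is 6/(6-k).
E[T] = 6/6 + 6/5 + 6/4 + 6/3 + 6/2 + 6/1 = 6·H_{6}.
H_{6} = 2.450, so E[T] = 14.700.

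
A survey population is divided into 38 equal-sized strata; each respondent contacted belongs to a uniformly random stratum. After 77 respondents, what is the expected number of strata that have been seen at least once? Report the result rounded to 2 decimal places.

For each stratum, P(seen in 77 respondents) = 1 - (37/38)^77 = 0.872.
By linearity of expectation, E[distinct seen] = 38·(1 - (37/38)^77) = 33.125.

33.12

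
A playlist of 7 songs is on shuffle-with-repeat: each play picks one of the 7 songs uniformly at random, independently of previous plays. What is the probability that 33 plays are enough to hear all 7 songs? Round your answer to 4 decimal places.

By inclusion–exclusion over which songs are missing,
P(all seen) = Σ_{j=0}^{7} (-1)^j C(7,j)((7-j)/7)^33
= 1.00000 - 0.04324 + 0.00032 - 0.00000 + 0.00000 - 0.00000 + 0.00000 - 0.00000
= 0.95708.

0.9571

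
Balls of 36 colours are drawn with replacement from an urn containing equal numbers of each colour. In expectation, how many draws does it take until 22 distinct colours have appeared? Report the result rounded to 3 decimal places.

33.228

With k distinct colours already seen, the next new one arrives after an expected 36/(36-k) draws.
Sum over k = 0,...,21: E = 36/36 + 36/35 + 36/34 + ... + 36/16 + 36/15 = 33.2279.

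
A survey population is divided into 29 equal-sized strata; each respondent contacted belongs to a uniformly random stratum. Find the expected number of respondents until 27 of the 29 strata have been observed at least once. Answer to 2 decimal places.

With k distinct strata already seen, the next new one arrives after an expected 29/(29-k) respondents.
Sum over k = 0,...,26: E = 29/29 + 29/28 + 29/27 + ... + 29/4 + 29/3 = 71.388.

71.39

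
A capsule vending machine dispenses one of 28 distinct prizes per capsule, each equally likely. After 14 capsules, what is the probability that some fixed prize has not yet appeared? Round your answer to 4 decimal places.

0.6010

On each capsule the fixed prize fails to appear with probability 27/28.
P(still missing after 14) = (27/28)^14 = 0.60101.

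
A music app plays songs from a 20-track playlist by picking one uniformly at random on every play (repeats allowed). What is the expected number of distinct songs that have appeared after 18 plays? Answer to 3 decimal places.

For each song, P(seen in 18 plays) = 1 - (19/20)^18 = 0.6028.
By linearity of expectation, E[distinct seen] = 20·(1 - (19/20)^18) = 12.0557.

12.056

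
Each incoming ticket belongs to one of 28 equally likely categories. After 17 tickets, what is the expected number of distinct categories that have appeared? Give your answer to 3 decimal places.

For each category, P(seen in 17 tickets) = 1 - (27/28)^17 = 0.4611.
By linearity of expectation, E[distinct seen] = 28·(1 - (27/28)^17) = 12.9112.

12.911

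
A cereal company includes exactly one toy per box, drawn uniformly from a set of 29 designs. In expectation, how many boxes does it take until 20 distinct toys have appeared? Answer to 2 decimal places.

With k distinct toys already seen, the next new one arrives after an expected 29/(29-k) boxes.
Sum over k = 0,...,19: E = 29/29 + 29/28 + 29/27 + ... + 29/11 + 29/10 = 32.848.

32.85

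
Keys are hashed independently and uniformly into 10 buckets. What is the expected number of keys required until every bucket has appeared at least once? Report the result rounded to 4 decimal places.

29.2897

After k distinct buckets have appeared, the next key gives a new one with probability (10-k)/10, so the expected wait for the (k+1)-th is 10/(10-k).
E[T] = 10/10 + 10/9 + 10/8 + ... + 10/2 + 10/1 = 10·H_{10}.
H_{10} = 2.92897, so E[T] = 29.28968.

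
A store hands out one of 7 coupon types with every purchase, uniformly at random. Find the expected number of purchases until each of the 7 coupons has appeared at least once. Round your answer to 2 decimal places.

18.15

After k distinct coupons have appeared, the next purchase gives a new one with probability (7-k)/7, so the expected wait for the (k+1)-th is 7/(7-k).
E[T] = 7/7 + 7/6 + 7/5 + ... + 7/2 + 7/1 = 7·H_{7}.
H_{7} = 2.593, so E[T] = 18.150.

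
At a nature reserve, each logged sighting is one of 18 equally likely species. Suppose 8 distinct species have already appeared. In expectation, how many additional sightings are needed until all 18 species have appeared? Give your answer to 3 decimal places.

52.721

From k distinct to k+1 distinct takes on average 18/(18-k) sightings.
Sum over k = 8,...,17: E = 18/10 + 18/9 + 18/8 + ... + 18/2 + 18/1 = 52.7214.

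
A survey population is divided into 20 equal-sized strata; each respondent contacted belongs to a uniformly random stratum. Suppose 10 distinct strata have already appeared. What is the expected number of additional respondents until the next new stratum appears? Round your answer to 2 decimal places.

Each respondent yields a new stratum with probability (20-10)/20 = 10/20, so the wait is geometric with mean 20/10.
E = 20/10 = 2.000.

2.00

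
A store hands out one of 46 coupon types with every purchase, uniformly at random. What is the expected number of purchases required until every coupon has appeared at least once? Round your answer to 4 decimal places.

203.1676

The wait to go from k to k+1 distinct coupons is geometric with mean 46/(46-k).
E[T] = 46/46 + 46/45 + 46/44 + ... + 46/2 + 46/1 = 46·H_{46}.
H_{46} = 4.41669, so E[T] = 203.16761.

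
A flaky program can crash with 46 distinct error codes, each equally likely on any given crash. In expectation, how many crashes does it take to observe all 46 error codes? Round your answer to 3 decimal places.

After k distinct error codes have appeared, the next crash gives a new one with probability (46-k)/46, so the expected wait for the (k+1)-th is 46/(46-k).
E[T] = 46/46 + 46/45 + 46/44 + ... + 46/2 + 46/1 = 46·H_{46}.
H_{46} = 4.4167, so E[T] = 203.1676.

203.168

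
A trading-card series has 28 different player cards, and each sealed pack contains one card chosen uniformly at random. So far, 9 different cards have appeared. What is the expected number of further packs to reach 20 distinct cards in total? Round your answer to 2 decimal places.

With k distinct cards already seen, the next new one takes an expected 28/(28-k) packs.
Sum over k = 9,...,19: E = 28/19 + 28/18 + 28/17 + ... + 28/10 + 28/9 = 23.237.

23.24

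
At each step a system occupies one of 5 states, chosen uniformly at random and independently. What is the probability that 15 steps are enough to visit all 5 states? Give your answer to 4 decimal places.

0.8288

By inclusion–exclusion over which states are missing,
P(all seen) = Σ_{j=0}^{5} (-1)^j C(5,j)((5-j)/5)^15
= 1.00000 - 0.17592 + 0.00470 - 0.00001 + 0.00000 - 0.00000
= 0.82877.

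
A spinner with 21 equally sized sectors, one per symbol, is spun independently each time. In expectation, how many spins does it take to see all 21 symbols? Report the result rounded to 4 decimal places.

76.5525

After k distinct symbols have appeared, the next spin gives a new one with probability (21-k)/21, so the expected wait for the (k+1)-th is 21/(21-k).
E[T] = 21/21 + 21/20 + 21/19 + ... + 21/2 + 21/1 = 21·H_{21}.
H_{21} = 3.64536, so E[T] = 76.55253.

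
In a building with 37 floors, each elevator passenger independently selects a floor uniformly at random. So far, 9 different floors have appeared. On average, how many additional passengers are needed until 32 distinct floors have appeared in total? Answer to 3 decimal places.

60.822

The wait to go from k to k+1 distinct floors is geometric with mean 37/(37-k).
Sum over k = 9,...,31: E = 37/28 + 37/27 + 37/26 + ... + 37/7 + 37/6 = 60.8220.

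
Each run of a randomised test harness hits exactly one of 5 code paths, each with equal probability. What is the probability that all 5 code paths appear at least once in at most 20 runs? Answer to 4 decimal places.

0.9427

By inclusion–exclusion over which code paths are missing,
P(all seen) = Σ_{j=0}^{5} (-1)^j C(5,j)((5-j)/5)^20
= 1.00000 - 0.05765 + 0.00037 - 0.00000 + 0.00000 - 0.00000
= 0.94272.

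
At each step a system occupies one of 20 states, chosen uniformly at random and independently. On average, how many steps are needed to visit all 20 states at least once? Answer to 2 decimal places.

71.95

Split into phases: going from k distinct to k+1 distinct takes on average 20/(20-k) steps.
E[T] = 20/20 + 20/19 + 20/18 + ... + 20/2 + 20/1 = 20·H_{20}.
H_{20} = 3.598, so E[T] = 71.955.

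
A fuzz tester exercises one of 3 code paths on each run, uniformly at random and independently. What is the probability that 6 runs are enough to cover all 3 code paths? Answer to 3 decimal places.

Let A_i be the event that code path i is missing after 6 runs. By inclusion–exclusion on the A_i,
P(all seen) = Σ_{j=0}^{3} (-1)^j C(3,j)((3-j)/3)^6
= 1.0000 - 0.2634 + 0.0041 - 0.0000
= 0.7407.

0.741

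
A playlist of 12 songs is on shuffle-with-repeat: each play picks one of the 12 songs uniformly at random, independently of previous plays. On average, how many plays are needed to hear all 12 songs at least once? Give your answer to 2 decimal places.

After k distinct songs have appeared, the next play gives a new one with probability (12-k)/12, so the expected wait for the (k+1)-th is 12/(12-k).
E[T] = 12/12 + 12/11 + 12/10 + ... + 12/2 + 12/1 = 12·H_{12}.
H_{12} = 3.103, so E[T] = 37.239.

37.24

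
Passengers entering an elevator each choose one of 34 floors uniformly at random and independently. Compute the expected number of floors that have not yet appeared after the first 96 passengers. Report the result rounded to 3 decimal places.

1.936

For each floor, P(unseen after 96) = (33/34)^96 = 0.0569.
By linearity of expectation, E[unseen] = 34·(33/34)^96 = 1.9357.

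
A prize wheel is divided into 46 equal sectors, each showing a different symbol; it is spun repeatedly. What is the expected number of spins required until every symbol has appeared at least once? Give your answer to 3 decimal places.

The wait to go from k to k+1 distinct symbols is geometric with mean 46/(46-k).
E[T] = 46/46 + 46/45 + 46/44 + ... + 46/2 + 46/1 = 46·H_{46}.
H_{46} = 4.4167, so E[T] = 203.1676.

203.168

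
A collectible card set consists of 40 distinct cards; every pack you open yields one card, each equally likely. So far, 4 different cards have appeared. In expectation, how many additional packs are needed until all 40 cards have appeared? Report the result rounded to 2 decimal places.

166.98

With k distinct cards already seen, the next new one takes an expected 40/(40-k) packs.
Sum over k = 4,...,39: E = 40/36 + 40/35 + 40/34 + ... + 40/2 + 40/1 = 166.982.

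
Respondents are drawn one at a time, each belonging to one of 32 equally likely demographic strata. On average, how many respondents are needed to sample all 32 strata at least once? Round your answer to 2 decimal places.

129.87

The wait to go from k to k+1 distinct strata is geometric with mean 32/(32-k).
E[T] = 32/32 + 32/31 + 32/30 + ... + 32/2 + 32/1 = 32·H_{32}.
H_{32} = 4.058, so E[T] = 129.872.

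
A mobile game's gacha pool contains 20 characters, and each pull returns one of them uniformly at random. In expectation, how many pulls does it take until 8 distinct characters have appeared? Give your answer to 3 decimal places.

With k distinct characters already seen, the next new one arrives after an expected 20/(20-k) pulls.
Sum over k = 0,...,7: E = 20/20 + 20/19 + 20/18 + ... + 20/14 + 20/13 = 9.8906.

9.891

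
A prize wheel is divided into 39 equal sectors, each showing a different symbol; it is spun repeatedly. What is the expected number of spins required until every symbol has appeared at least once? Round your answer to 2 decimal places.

165.89

Split into phases: going from k distinct to k+1 distinct takes on average 39/(39-k) spins.
E[T] = 39/39 + 39/38 + 39/37 + ... + 39/2 + 39/1 = 39·H_{39}.
H_{39} = 4.254, so E[T] = 165.888.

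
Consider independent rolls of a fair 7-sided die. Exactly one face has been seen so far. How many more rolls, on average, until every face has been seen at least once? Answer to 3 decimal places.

From k distinct to k+1 distinct takes on average 7/(7-k) rolls.
Sum over k = 1,...,6: E = 7/6 + 7/5 + 7/4 + 7/3 + 7/2 + 7/1 = 17.1500.

17.150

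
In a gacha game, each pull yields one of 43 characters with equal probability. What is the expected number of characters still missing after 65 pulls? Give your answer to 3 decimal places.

9.316

For each character, P(unseen after 65) = (42/43)^65 = 0.2166.
By linearity of expectation, E[unseen] = 43·(42/43)^65 = 9.3159.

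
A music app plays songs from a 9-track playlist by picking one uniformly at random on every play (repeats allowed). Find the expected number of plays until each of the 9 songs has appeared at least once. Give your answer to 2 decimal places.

25.46

The wait to go from k to k+1 distinct songs is geometric with mean 9/(9-k).
E[T] = 9/9 + 9/8 + 9/7 + ... + 9/2 + 9/1 = 9·H_{9}.
H_{9} = 2.829, so E[T] = 25.461.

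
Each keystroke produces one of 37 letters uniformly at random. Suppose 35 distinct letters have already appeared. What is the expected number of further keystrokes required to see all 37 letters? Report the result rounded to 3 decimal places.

55.500

The wait to go from k to k+1 distinct letters is geometric with mean 37/(37-k).
Sum over k = 35,...,36: E = 37/2 + 37/1 = 55.5000.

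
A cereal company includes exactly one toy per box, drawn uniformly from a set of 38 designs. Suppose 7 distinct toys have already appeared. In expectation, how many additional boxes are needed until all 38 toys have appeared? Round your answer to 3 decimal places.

153.035

The wait to go from k to k+1 distinct toys is geometric with mean 38/(38-k).
Sum over k = 7,...,37: E = 38/31 + 38/30 + 38/29 + ... + 38/2 + 38/1 = 153.0353.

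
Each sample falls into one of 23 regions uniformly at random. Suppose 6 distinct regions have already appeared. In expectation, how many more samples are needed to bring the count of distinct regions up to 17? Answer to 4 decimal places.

From k distinct to k+1 distinct takes on average 23/(23-k) samples.
Sum over k = 6,...,16: E = 23/17 + 23/16 + 23/15 + ... + 23/8 + 23/7 = 22.75971.

22.7597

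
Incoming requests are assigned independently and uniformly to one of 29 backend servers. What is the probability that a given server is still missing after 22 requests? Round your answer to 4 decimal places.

Each request misses the fixed server with probability (29-1)/29 = 28/29, independently.
P(still missing after 22) = (28/29)^22 = 0.46208.

0.4621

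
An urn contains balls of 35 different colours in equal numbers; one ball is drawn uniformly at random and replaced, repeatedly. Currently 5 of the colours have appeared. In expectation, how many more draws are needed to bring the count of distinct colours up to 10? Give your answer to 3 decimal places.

With k distinct colours already seen, the next new one takes an expected 35/(35-k) draws.
Sum over k = 5,...,9: E = 35/30 + 35/29 + 35/28 + 35/27 + 35/26 = 6.2660.

6.266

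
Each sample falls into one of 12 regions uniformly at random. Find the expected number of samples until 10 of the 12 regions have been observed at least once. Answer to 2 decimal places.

19.24

Going from k to k+1 distinct takes a geometric number of samples with mean 12/(12-k).
Sum over k = 0,...,9: E = 12/12 + 12/11 + 12/10 + ... + 12/4 + 12/3 = 19.239.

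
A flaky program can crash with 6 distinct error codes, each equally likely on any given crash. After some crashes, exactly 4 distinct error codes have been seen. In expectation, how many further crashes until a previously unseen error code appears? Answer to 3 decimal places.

3.000

Each crash yields a new error code with probability (6-4)/6 = 2/6, so the wait is geometric with mean 6/2.
E = 6/2 = 3.0000.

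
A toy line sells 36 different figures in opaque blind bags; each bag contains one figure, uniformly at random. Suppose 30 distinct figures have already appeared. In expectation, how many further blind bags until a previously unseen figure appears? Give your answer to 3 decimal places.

Each blind bag yields a new figure with probability (36-30)/36 = 6/36, so the wait is geometric with mean 36/6.
E = 36/6 = 6.0000.

6.000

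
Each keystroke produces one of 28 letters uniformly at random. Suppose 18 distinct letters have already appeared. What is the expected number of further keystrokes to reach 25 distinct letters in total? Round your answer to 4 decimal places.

The wait to go from k to k+1 distinct letters is geometric with mean 28/(28-k).
Sum over k = 18,...,24: E = 28/10 + 28/9 + 28/8 + ... + 28/5 + 28/4 = 30.67778.

30.6778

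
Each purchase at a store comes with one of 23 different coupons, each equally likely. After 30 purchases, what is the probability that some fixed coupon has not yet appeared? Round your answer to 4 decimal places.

0.2635

On each purchase the fixed coupon fails to appear with probability 22/23.
P(still missing after 30) = (22/23)^30 = 0.26354.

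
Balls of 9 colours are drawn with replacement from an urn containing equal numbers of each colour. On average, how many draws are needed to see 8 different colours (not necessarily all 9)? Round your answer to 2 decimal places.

16.46

With k distinct colours already seen, the next new one arrives after an expected 9/(9-k) draws.
Sum over k = 0,...,7: E = 9/9 + 9/8 + 9/7 + ... + 9/3 + 9/2 = 16.461.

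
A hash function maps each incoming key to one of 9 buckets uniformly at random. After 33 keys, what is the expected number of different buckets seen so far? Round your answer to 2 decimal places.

For each bucket, P(seen in 33 keys) = 1 - (8/9)^33 = 0.979.
By linearity of expectation, E[distinct seen] = 9·(1 - (8/9)^33) = 8.815.

8.82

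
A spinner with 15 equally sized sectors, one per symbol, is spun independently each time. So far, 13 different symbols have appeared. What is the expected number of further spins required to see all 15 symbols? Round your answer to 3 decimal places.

22.500

With k distinct symbols already seen, the next new one takes an expected 15/(15-k) spins.
Sum over k = 13,...,14: E = 15/2 + 15/1 = 22.5000.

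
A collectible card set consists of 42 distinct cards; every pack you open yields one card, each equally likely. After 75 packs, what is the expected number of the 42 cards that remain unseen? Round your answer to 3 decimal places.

6.892

For each card, P(unseen after 75) = (41/42)^75 = 0.1641.
By linearity of expectation, E[unseen] = 42·(41/42)^75 = 6.8919.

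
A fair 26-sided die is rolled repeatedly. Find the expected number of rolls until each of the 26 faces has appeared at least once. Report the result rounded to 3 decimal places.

100.215

After k distinct faces have appeared, the next roll gives a new one with probability (26-k)/26, so the expected wait for the (k+1)-th is 26/(26-k).
E[T] = 26/26 + 26/25 + 26/24 + ... + 26/2 + 26/1 = 26·H_{26}.
H_{26} = 3.8544, so E[T] = 100.2149.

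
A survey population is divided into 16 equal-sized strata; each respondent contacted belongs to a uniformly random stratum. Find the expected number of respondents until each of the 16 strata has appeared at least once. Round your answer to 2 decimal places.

54.09

The wait to go from k to k+1 distinct strata is geometric with mean 16/(16-k).
E[T] = 16/16 + 16/15 + 16/14 + ... + 16/2 + 16/1 = 16·H_{16}.
H_{16} = 3.381, so E[T] = 54.092.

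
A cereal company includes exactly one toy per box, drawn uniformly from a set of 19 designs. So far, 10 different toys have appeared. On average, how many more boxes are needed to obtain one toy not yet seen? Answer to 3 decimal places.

The number of boxes until the next new toy is geometric with success probability 9/19, so its mean is 19/9.
E = 19/9 = 2.1111.

2.111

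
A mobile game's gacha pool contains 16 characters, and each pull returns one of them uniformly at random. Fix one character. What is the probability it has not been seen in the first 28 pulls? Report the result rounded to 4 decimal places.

On each pull the fixed character fails to appear with probability 15/16.
P(still missing after 28) = (15/16)^28 = 0.16413.

0.1641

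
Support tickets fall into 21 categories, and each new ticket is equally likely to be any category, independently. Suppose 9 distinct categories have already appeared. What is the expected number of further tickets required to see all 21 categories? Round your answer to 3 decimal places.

The wait to go from k to k+1 distinct categories is geometric with mean 21/(21-k).
Sum over k = 9,...,20: E = 21/12 + 21/11 + 21/10 + ... + 21/2 + 21/1 = 65.1674.

65.167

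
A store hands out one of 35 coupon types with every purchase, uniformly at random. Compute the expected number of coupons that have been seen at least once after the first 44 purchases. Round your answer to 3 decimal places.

25.224

For each coupon, P(seen in 44 purchases) = 1 - (34/35)^44 = 0.7207.
By linearity of expectation, E[distinct seen] = 35·(1 - (34/35)^44) = 25.2243.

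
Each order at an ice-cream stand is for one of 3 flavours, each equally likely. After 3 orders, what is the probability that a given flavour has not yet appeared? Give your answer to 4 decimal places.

0.2963

On each order the fixed flavour fails to appear with probability 2/3.
P(still missing after 3) = (2/3)^3 = 0.29630.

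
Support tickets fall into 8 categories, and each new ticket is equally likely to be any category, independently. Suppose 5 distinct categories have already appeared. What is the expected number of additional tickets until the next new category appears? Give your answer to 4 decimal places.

2.6667

Each ticket yields a new category with probability (8-5)/8 = 3/8, so the wait is geometric with mean 8/3.
E = 8/3 = 2.66667.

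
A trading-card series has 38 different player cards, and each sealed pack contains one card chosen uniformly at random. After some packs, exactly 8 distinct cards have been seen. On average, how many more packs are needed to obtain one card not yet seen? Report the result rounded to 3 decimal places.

Each pack yields a new card with probability (38-8)/38 = 30/38, so the wait is geometric with mean 38/30.
E = 38/30 = 1.2667.

1.267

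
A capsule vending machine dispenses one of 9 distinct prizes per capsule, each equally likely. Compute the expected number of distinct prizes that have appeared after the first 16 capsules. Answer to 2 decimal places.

7.63

For each prize, P(seen in 16 capsules) = 1 - (8/9)^16 = 0.848.
By linearity of expectation, E[distinct seen] = 9·(1 - (8/9)^16) = 7.633.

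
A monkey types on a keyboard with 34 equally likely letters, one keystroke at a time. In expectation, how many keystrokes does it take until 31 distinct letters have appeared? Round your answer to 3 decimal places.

With k distinct letters already seen, the next new one arrives after an expected 34/(34-k) keystrokes.
Sum over k = 0,...,30: E = 34/34 + 34/33 + 34/32 + ... + 34/5 + 34/4 = 77.6858.

77.686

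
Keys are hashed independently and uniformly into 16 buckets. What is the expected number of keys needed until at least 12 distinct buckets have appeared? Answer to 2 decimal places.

Going from k to k+1 distinct takes a geometric number of keys with mean 16/(16-k).
Sum over k = 0,...,11: E = 16/16 + 16/15 + 16/14 + ... + 16/6 + 16/5 = 20.758.

20.76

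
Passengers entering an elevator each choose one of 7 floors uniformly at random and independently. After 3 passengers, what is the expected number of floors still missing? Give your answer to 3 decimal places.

4.408

For each floor, P(unseen after 3) = (6/7)^3 = 0.6297.
By linearity of expectation, E[unseen] = 7·(6/7)^3 = 4.4082.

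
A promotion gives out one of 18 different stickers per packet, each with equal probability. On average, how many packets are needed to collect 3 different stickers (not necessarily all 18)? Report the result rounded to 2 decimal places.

With k distinct stickers already seen, the next new one arrives after an expected 18/(18-k) packets.
Sum over k = 0,...,2: E = 18/18 + 18/17 + 18/16 = 3.184.

3.18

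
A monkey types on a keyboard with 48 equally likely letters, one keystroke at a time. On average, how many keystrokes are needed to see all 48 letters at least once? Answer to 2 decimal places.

Split into phases: going from k distinct to k+1 distinct takes on average 48/(48-k) keystrokes.
E[T] = 48/48 + 48/47 + 48/46 + ... + 48/2 + 48/1 = 48·H_{48}.
H_{48} = 4.459, so E[T] = 214.022.

214.02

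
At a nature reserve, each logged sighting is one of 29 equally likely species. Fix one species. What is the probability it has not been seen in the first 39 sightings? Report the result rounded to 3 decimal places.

On each sighting the fixed species fails to appear with probability 28/29.
P(still missing after 39) = (28/29)^39 = 0.2545.

0.254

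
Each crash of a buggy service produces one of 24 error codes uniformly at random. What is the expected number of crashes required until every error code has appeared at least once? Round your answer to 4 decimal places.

The wait to go from k to k+1 distinct error codes is geometric with mean 24/(24-k).
E[T] = 24/24 + 24/23 + 24/22 + ... + 24/2 + 24/1 = 24·H_{24}.
H_{24} = 3.77596, so E[T] = 90.62300.

90.6230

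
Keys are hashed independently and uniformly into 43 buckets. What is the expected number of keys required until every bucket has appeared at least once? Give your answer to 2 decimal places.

187.05

The wait to go from k to k+1 distinct buckets is geometric with mean 43/(43-k).
E[T] = 43/43 + 43/42 + 43/41 + ... + 43/2 + 43/1 = 43·H_{43}.
H_{43} = 4.350, so E[T] = 187.050.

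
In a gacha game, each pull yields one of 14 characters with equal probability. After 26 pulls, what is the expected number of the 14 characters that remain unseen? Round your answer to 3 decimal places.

2.039

For each character, P(unseen after 26) = (13/14)^26 = 0.1456.
By linearity of expectation, E[unseen] = 14·(13/14)^26 = 2.0386.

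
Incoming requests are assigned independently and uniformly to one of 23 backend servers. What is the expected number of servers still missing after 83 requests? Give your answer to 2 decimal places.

For each server, P(unseen after 83) = (22/23)^83 = 0.025.
By linearity of expectation, E[unseen] = 23·(22/23)^83 = 0.575.

0.57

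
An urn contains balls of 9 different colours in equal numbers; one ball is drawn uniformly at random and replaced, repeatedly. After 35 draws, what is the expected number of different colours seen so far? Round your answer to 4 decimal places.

8.8542

For each colour, P(seen in 35 draws) = 1 - (8/9)^35 = 0.98379.
By linearity of expectation, E[distinct seen] = 9·(1 - (8/9)^35) = 8.85415.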